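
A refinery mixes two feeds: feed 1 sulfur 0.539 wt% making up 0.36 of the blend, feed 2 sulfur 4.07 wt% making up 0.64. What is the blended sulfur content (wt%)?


Linear sulfur blending: S_blend = x1*S1 + x2*S2
Contribution 1: 0.36 * 0.539 = 0.19404 wt%
Contribution 2: 0.64 * 4.07 = 2.6048 wt%
S_blend = 0.19404 + 2.6048 = 2.79884

2.79884 wt%


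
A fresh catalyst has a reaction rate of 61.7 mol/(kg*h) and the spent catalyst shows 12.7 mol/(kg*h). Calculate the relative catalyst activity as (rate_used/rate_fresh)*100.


Activity (%) = (rate_used / rate_fresh) * 100
rate_used = 12.7, rate_fresh = 61.7
= (12.7 / 61.7) * 100
= 0.2058 * 100 = 20.58

20.58 %


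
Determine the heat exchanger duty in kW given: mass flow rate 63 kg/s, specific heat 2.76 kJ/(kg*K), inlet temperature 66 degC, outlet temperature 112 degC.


Q = m_dot * cp * delta_T
delta_T = 112 - 66 = 46 K
Q = 63 * 2.76 * 46
= 173.88 * 46
= 7998.48 kW

7998.48 kW


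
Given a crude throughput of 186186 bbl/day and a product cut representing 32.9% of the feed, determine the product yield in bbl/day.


Crude throughput = 186186 bbl/day
Fraction yield = 32.9%
yield = throughput * fraction / 100
yield = 186186 * 32.9 / 100 = 61255.194

61255.194 bbl/day


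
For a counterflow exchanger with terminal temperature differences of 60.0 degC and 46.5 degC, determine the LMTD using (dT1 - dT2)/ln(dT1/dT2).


LMTD = (dT1 - dT2) / ln(dT1/dT2)
= (60.0 - 46.5) / ln(60.0 / 46.5) = 13.5 / 0.254892 = 52.96

52.96 degC


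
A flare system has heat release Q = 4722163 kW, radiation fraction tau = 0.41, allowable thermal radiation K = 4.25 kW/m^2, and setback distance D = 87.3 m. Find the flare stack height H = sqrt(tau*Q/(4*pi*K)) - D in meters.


tau*Q/(4*pi*K) = 0.41 * 4722163 / (4 * pi * 4.25) = 36251.5
sqrt(36251.5) = 190.398
H = 190.398 - 87.3 = 103.1

103.1 m


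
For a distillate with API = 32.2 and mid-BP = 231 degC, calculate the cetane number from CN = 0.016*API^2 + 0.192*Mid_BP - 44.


CN = 0.016 * 32.2^2 + 0.192 * 231 - 44
CN = 16.58944 + 44.352 - 44 = 16.94144

16.94144


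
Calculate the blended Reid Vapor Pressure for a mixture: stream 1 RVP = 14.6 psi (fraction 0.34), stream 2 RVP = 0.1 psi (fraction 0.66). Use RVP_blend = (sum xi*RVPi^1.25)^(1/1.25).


Chevron index: RVP_blend = (sum xi*RVPi^1.25)^(1/1.25)
RVP^1.25 terms: 0.34 * 14.6^1.25 + 0.66 * 0.1^1.25 = 9.74043
RVP_blend = 9.74043^(1/1.25) = 6.178

6.178 psi


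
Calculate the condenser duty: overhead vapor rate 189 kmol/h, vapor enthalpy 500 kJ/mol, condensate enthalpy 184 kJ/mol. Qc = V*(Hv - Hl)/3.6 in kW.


Qc = 189 * (500 - 184) / 3.6 = 189 * 316 / 3.6 = 16590

16590 kW


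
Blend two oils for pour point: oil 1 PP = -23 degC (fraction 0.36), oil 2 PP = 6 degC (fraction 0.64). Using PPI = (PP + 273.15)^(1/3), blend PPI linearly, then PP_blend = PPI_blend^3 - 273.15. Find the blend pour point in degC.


PPI_1 = (-23 + 273.15)^(1/3) = 6.300865
PPI_2 = (6 + 273.15)^(1/3) = 6.535506
PPI_blend = 0.36 * 6.300865 + 0.64 * 6.535506 = 6.451035
PP_blend = 6.451035^3 - 273.15 = 268.4653 - 273.15 = -4.68

-4.68 degC


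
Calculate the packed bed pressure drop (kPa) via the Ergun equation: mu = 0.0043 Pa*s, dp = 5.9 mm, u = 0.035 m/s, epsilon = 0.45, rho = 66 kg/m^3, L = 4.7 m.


dp = 5.9 mm = 0.0059 m
Viscous term = 150*0.0043*0.035*(1-0.45)^2 / (0.0059^2*0.45^3) = 2152.84
Inertial term = 1.75*66*0.035^2*(1-0.45) / (0.0059*0.45^3) = 144.741
dP/L = 2152.84 + 144.741 = 2297.58 Pa/m
dP = 2297.58 * 4.7 / 1000 = 10.80 kPa

10.80 kPa


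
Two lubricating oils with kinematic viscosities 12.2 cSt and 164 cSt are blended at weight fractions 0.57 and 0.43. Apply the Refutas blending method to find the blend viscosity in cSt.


Refutas method: VBN_i = 14.534*ln(ln(visc_i + 0.8)) + 10.975, blended linearly by mass fraction; since VBN is linear in VBI_i = ln(ln(visc_i + 0.8)) and the fractions sum to 1, blend VBI directly: visc = exp(exp(VBI_blend)) - 0.8
VBI_1 = ln(ln(12.2 + 0.8)) = 0.941939
VBI_2 = ln(ln(164 + 0.8)) = 1.63017
VBI_blend = 0.57 * 0.941939 + 0.43 * 1.63017 = 1.23788
visc_blend = exp(exp(1.23788)) - 0.8 = 30.65

30.65 cSt


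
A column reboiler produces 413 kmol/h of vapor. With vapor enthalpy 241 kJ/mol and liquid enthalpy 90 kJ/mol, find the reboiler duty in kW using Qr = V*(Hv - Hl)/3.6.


Qr = 413 * (241 - 90) / 3.6 = 413 * 151 / 3.6 = 17320

17320 kW


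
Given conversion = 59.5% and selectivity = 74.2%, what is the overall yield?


Overall yield = conversion (%) * selectivity (%) / 100
Conversion = 59.5%, Selectivity = 74.2%
Y = 59.5 * 74.2 / 100
= 44.149 %

44.149 %


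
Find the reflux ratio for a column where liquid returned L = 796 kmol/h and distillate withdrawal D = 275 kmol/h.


Reflux ratio definition: R = L / D (liquid returned / distillate withdrawn)
L = 796 kmol/h, D = 275 kmol/h
R = 796 / 275 = 2.895

2.895


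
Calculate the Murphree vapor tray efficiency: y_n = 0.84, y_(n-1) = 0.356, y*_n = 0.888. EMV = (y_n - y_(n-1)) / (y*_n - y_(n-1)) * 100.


Murphree vapor efficiency: EMV = (y_n - y_(n-1)) / (y*_n - y_(n-1)) * 100
EMV = (0.84 - 0.356) / (0.888 - 0.356) * 100 = 0.484 / 0.532 * 100 = 90.98

90.98 %


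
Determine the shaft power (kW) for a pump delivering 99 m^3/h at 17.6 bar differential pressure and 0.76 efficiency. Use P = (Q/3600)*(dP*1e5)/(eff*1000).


Q = 99 / 3600 = 0.0275 m^3/s
P = 0.0275 * (17.6 * 1e5) / 0.76 / 1000 = 63.68

63.68 kW


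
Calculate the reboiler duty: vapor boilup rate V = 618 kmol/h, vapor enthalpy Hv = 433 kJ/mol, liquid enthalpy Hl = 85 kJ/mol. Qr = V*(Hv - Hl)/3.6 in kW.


Qr = 618 * (433 - 85) / 3.6 = 618 * 348 / 3.6 = 59740

59740 kW


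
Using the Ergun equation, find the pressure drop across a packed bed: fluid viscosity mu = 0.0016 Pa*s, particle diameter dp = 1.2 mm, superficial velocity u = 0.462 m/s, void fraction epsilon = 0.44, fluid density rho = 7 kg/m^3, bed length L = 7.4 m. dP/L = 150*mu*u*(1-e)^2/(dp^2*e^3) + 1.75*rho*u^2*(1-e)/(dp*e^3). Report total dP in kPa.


dp = 1.2 mm = 0.0012 m
Viscous term = 150*0.0016*0.462*(1-0.44)^2 / (0.0012^2*0.44^3) = 283471
Inertial term = 1.75*7*0.462^2*(1-0.44) / (0.0012*0.44^3) = 14324.1
dP/L = 283471 + 14324.1 = 297795 Pa/m
dP = 297795 * 7.4 / 1000 = 2204 kPa

2204 kPa


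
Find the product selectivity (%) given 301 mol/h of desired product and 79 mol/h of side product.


Selectivity = desired / (desired + undesired) * 100
Total products = 301 + 79 = 380 mol/h
S = 301 / 380 * 100
= 0.7921 * 100
= 79.21 %

79.21 %


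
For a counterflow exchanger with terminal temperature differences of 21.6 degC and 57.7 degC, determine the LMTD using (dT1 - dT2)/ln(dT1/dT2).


LMTD = (dT1 - dT2) / ln(dT1/dT2)
= (21.6 - 57.7) / ln(21.6 / 57.7) = -36.1 / -0.982564 = 36.74

36.74 degC


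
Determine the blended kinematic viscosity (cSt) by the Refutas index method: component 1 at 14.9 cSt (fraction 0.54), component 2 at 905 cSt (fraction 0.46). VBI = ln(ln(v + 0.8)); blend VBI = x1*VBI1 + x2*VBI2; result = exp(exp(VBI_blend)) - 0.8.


Refutas method: VBN_i = 14.534*ln(ln(visc_i + 0.8)) + 10.975, blended linearly by mass fraction; since VBN is linear in VBI_i = ln(ln(visc_i + 0.8)) and the fractions sum to 1, blend VBI directly: visc = exp(exp(VBI_blend)) - 0.8
VBI_1 = ln(ln(14.9 + 0.8)) = 1.01293
VBI_2 = ln(ln(905 + 0.8)) = 1.91822
VBI_blend = 0.54 * 1.01293 + 0.46 * 1.91822 = 1.42936
visc_blend = exp(exp(1.42936)) - 0.8 = 64.31

64.31 cSt


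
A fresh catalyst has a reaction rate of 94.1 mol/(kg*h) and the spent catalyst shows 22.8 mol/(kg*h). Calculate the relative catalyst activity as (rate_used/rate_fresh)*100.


Activity (%) = (rate_used / rate_fresh) * 100
rate_used = 22.8, rate_fresh = 94.1
= (22.8 / 94.1) * 100
= 0.2423 * 100 = 24.23

24.23 %


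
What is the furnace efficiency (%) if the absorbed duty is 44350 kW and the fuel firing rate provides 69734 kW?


Furnace efficiency = Q_absorbed / Q_fuel * 100
= 44350 / 69734 * 100 = 63.60

63.60 %


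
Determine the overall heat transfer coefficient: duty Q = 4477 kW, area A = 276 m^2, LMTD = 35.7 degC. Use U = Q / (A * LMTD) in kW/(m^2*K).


From Q = U*A*LMTD, U = Q / (A * LMTD)
U = 4477 / (276 * 35.7) = 4477 / 9853.2 = 0.4544

0.4544 kW/(m^2*K)


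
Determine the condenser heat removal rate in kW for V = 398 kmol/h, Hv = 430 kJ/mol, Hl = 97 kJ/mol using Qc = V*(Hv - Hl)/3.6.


Qc = 398 * (430 - 97) / 3.6 = 398 * 333 / 3.6 = 36820

36820 kW


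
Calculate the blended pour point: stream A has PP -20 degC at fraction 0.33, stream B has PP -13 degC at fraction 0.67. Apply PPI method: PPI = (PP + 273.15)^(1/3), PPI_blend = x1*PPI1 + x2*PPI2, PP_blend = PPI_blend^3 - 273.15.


PPI_1 = (-20 + 273.15)^(1/3) = 6.325953
PPI_2 = (-13 + 273.15)^(1/3) = 6.383731
PPI_blend = 0.33 * 6.325953 + 0.67 * 6.383731 = 6.364664
PP_blend = 6.364664^3 - 273.15 = 257.8258 - 273.15 = -15.32

-15.32 degC


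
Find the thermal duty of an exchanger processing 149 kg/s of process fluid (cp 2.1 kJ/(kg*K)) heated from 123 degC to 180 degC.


Q = m_dot * cp * delta_T
delta_T = 180 - 123 = 57 K
Q = 149 * 2.1 * 57
= 312.9 * 57
= 17835.3 kW

17835.3 kW


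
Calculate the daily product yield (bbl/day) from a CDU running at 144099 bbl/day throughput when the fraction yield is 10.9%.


Crude throughput = 144099 bbl/day
Fraction yield = 10.9%
yield = throughput * fraction / 100
yield = 144099 * 10.9 / 100 = 15706.791

15706.791 bbl/day


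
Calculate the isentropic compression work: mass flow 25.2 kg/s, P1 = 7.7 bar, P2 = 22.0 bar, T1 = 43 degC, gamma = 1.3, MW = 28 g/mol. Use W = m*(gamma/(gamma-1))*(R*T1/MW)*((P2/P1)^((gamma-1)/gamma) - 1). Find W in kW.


Isentropic work: W = m*(gamma/(gamma-1))*(R*T1/MW)*((P2/P1)^((gamma-1)/gamma) - 1)
T1 = 43 + 273.15 = 316.15 K
Pressure ratio = 22.0 / 7.7 = 2.85714
Exponent = (1.3 - 1)/1.3 = 0.230769
(P2/P1)^exp - 1 = 2.85714^0.230769 - 1 = 0.274133
W = 25.2 * 1.3 / 0.3 * 8.314 * 316.15 / 28 * 0.274133 = 2810

2810 kW


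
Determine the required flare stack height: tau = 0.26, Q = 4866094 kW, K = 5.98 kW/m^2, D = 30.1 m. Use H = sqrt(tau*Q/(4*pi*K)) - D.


tau*Q/(4*pi*K) = 0.26 * 4866094 / (4 * pi * 5.98) = 16836.2
sqrt(16836.2) = 129.754
H = 129.754 - 30.1 = 99.65

99.65 m


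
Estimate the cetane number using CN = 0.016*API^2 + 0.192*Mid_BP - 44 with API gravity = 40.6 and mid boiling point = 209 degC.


CN = 0.016 * 40.6^2 + 0.192 * 209 - 44
CN = 26.37376 + 40.128 - 44 = 22.50176

22.50176


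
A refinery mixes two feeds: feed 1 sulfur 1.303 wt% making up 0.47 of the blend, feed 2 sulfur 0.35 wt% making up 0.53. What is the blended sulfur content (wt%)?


Linear sulfur blending: S_blend = x1*S1 + x2*S2
Contribution 1: 0.47 * 1.303 = 0.61241 wt%
Contribution 2: 0.53 * 0.35 = 0.1855 wt%
S_blend = 0.61241 + 0.1855 = 0.79791

0.79791 wt%


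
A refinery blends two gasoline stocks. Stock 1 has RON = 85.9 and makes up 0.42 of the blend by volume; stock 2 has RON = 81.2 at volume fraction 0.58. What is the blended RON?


Linear blending: RON_blend = sum(vi * RONi)
Contribution 1: 0.42 * 85.9 = 36.078
Contribution 2: 0.58 * 81.2 = 47.096
RON_blend = 36.078 + 47.096 = 83.174

83.174


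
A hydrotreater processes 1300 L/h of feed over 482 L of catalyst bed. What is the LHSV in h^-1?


LHSV = volumetric feed rate / catalyst volume
= 1300 L/h / 482 L
= 2.697 h^-1

2.697 h^-1


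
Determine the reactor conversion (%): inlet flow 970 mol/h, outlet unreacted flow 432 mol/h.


X = (F_in - F_out) / F_in * 100
Moles reacted = 970 - 432 = 538
X = 538 / 970 * 100
= 0.5546 * 100
= 55.46 %

55.46 %


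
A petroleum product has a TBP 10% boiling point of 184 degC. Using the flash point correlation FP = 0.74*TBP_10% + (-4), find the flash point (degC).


FP = 0.74 * 184 + (-4) = 132.16

132.16 degC


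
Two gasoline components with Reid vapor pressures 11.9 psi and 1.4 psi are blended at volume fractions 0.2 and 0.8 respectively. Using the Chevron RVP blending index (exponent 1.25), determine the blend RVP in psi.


Chevron index: RVP_blend = (sum xi*RVPi^1.25)^(1/1.25)
RVP^1.25 terms: 0.2 * 11.9^1.25 + 0.8 * 1.4^1.25 = 5.63871
RVP_blend = 5.63871^(1/1.25) = 3.990

3.990 psi


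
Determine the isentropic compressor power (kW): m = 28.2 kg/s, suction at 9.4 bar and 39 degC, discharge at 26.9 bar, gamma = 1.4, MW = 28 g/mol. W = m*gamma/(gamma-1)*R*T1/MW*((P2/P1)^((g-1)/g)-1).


Isentropic work: W = m*(gamma/(gamma-1))*(R*T1/MW)*((P2/P1)^((gamma-1)/gamma) - 1)
T1 = 39 + 273.15 = 312.15 K
Pressure ratio = 26.9 / 9.4 = 2.8617
Exponent = (1.4 - 1)/1.4 = 0.285714
(P2/P1)^exp - 1 = 2.8617^0.285714 - 1 = 0.350405
W = 28.2 * 1.4 / 0.4 * 8.314 * 312.15 / 28 * 0.350405 = 3206

3206 kW


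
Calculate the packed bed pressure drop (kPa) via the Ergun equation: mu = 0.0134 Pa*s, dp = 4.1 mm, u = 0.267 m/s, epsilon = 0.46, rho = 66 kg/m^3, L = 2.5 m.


dp = 4.1 mm = 0.0041 m
Viscous term = 150*0.0134*0.267*(1-0.46)^2 / (0.0041^2*0.46^3) = 95643.1
Inertial term = 1.75*66*0.267^2*(1-0.46) / (0.0041*0.46^3) = 11141.4
dP/L = 95643.1 + 11141.4 = 106784 Pa/m
dP = 106784 * 2.5 / 1000 = 267.0 kPa

267.0 kPa


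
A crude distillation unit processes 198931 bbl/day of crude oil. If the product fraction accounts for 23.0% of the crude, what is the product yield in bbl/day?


Crude throughput = 198931 bbl/day
Fraction yield = 23.0%
yield = throughput * fraction / 100
yield = 198931 * 23.0 / 100 = 45754.13

45754.13 bbl/day


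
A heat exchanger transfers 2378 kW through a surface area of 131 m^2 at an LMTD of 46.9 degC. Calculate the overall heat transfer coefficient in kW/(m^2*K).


From Q = U*A*LMTD, U = Q / (A * LMTD)
U = 2378 / (131 * 46.9) = 2378 / 6143.9 = 0.3871

0.3871 kW/(m^2*K)


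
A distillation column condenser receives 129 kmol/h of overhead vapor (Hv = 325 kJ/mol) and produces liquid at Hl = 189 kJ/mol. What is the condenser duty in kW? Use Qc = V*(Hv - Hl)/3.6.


Qc = 129 * (325 - 189) / 3.6 = 129 * 136 / 3.6 = 4873

4873 kW


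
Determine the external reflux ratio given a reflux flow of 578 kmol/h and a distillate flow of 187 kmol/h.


Reflux ratio definition: R = L / D (liquid returned / distillate withdrawn)
L = 578 kmol/h, D = 187 kmol/h
R = 578 / 187 = 3.091

3.091


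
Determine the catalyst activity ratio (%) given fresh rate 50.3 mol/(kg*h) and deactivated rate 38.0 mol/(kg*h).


Activity (%) = (rate_used / rate_fresh) * 100
rate_used = 38.0, rate_fresh = 50.3
= (38.0 / 50.3) * 100
= 0.7555 * 100 = 75.55

75.55 %


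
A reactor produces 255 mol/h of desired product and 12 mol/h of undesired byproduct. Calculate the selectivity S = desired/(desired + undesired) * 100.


Selectivity = desired / (desired + undesired) * 100
Total products = 255 + 12 = 267 mol/h
S = 255 / 267 * 100
= 0.9551 * 100
= 95.51 %

95.51 %


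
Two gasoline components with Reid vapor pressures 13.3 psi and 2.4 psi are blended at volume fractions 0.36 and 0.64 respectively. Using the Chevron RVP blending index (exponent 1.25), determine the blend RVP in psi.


Chevron index: RVP_blend = (sum xi*RVPi^1.25)^(1/1.25)
RVP^1.25 terms: 0.36 * 13.3^1.25 + 0.64 * 2.4^1.25 = 11.0554
RVP_blend = 11.0554^(1/1.25) = 6.837

6.837 psi


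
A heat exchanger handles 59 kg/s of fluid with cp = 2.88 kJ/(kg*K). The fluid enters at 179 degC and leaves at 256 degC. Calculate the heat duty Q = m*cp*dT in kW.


Q = m_dot * cp * delta_T
delta_T = 256 - 179 = 77 K
Q = 59 * 2.88 * 77
= 169.92 * 77
= 13083.84 kW

13083.84 kW


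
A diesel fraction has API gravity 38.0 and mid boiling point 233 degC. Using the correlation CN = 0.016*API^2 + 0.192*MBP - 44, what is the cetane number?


CN = 0.016 * 38.0^2 + 0.192 * 233 - 44
CN = 23.104 + 44.736 - 44 = 23.84

23.84


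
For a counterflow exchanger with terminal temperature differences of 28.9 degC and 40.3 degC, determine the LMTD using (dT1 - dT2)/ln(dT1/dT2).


LMTD = (dT1 - dT2) / ln(dT1/dT2)
= (28.9 - 40.3) / ln(28.9 / 40.3) = -11.4 / -0.33251 = 34.28

34.28 degC


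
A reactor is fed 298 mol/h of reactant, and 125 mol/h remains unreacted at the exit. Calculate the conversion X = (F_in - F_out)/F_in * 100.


X = (F_in - F_out) / F_in * 100
Moles reacted = 298 - 125 = 173
X = 173 / 298 * 100
= 0.5805 * 100
= 58.05 %

58.05 %


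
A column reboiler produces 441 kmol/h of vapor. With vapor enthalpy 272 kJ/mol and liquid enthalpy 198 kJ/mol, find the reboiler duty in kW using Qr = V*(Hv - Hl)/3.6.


Qr = 441 * (272 - 198) / 3.6 = 441 * 74 / 3.6 = 9065

9065 kW


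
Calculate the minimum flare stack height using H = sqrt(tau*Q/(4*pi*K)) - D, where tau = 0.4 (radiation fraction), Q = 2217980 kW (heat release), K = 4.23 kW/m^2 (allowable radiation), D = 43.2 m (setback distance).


tau*Q/(4*pi*K) = 0.4 * 2217980 / (4 * pi * 4.23) = 16690.4
sqrt(16690.4) = 129.191
H = 129.191 - 43.2 = 85.99

85.99 m


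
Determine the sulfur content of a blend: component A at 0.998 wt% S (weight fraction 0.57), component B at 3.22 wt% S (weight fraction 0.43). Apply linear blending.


Linear sulfur blending: S_blend = x1*S1 + x2*S2
Contribution 1: 0.57 * 0.998 = 0.56886 wt%
Contribution 2: 0.43 * 3.22 = 1.3846 wt%
S_blend = 0.56886 + 1.3846 = 1.95346

1.95346 wt%


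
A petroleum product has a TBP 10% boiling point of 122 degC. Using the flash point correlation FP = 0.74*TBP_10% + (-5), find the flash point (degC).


FP = 0.74 * 122 + (-5) = 85.28

85.28 degC


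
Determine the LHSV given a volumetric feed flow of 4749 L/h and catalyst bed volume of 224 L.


LHSV = volumetric feed rate / catalyst volume
= 4749 L/h / 224 L
= 21.20 h^-1

21.20 h^-1


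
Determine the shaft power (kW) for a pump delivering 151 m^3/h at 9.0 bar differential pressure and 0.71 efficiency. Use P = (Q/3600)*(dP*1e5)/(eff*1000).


Q = 151 / 3600 = 0.0419444 m^3/s
P = 0.0419444 * (9.0 * 1e5) / 0.71 / 1000 = 53.17

53.17 kW


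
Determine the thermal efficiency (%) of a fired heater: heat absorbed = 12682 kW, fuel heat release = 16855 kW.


Furnace efficiency = Q_absorbed / Q_fuel * 100
= 12682 / 16855 * 100 = 75.24

75.24 %


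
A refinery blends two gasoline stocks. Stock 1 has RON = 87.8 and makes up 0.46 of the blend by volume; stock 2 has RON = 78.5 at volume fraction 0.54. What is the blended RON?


Linear blending: RON_blend = sum(vi * RONi)
Contribution 1: 0.46 * 87.8 = 40.388
Contribution 2: 0.54 * 78.5 = 42.39
RON_blend = 40.388 + 42.39 = 82.778

82.778


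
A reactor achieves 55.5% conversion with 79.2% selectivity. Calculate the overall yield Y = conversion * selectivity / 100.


Overall yield = conversion (%) * selectivity (%) / 100
Conversion = 55.5%, Selectivity = 79.2%
Y = 55.5 * 79.2 / 100
= 43.956 %

43.956 %


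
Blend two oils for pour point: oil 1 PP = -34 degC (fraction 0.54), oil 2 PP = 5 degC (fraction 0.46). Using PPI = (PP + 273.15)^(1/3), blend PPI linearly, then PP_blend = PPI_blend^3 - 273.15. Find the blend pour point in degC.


PPI_1 = (-34 + 273.15)^(1/3) = 6.20712
PPI_2 = (5 + 273.15)^(1/3) = 6.527693
PPI_blend = 0.54 * 6.20712 + 0.46 * 6.527693 = 6.354584
PP_blend = 6.354584^3 - 273.15 = 256.6028 - 273.15 = -16.55

-16.55 degC


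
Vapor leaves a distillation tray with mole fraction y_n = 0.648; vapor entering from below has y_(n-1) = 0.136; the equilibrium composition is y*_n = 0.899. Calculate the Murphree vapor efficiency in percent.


Murphree vapor efficiency: EMV = (y_n - y_(n-1)) / (y*_n - y_(n-1)) * 100
EMV = (0.648 - 0.136) / (0.899 - 0.136) * 100 = 0.512 / 0.763 * 100 = 67.10

67.10 %


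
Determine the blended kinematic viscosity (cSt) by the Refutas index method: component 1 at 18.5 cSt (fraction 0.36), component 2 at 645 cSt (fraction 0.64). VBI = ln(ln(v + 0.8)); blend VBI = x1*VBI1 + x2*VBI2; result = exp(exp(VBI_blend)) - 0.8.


Refutas method: VBN_i = 14.534*ln(ln(visc_i + 0.8)) + 10.975, blended linearly by mass fraction; since VBN is linear in VBI_i = ln(ln(visc_i + 0.8)) and the fractions sum to 1, blend VBI directly: visc = exp(exp(VBI_blend)) - 0.8
VBI_1 = ln(ln(18.5 + 0.8)) = 1.08522
VBI_2 = ln(ln(645 + 0.8)) = 1.86725
VBI_blend = 0.36 * 1.08522 + 0.64 * 1.86725 = 1.58572
visc_blend = exp(exp(1.58572)) - 0.8 = 131.2

131.2 cSt


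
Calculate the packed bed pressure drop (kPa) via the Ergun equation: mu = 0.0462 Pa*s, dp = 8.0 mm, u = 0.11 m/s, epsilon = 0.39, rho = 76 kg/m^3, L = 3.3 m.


dp = 8.0 mm = 0.008 m
Viscous term = 150*0.0462*0.11*(1-0.39)^2 / (0.008^2*0.39^3) = 74715.7
Inertial term = 1.75*76*0.11^2*(1-0.39) / (0.008*0.39^3) = 2068.63
dP/L = 74715.7 + 2068.63 = 76784.3 Pa/m
dP = 76784.3 * 3.3 / 1000 = 253.4 kPa

253.4 kPa


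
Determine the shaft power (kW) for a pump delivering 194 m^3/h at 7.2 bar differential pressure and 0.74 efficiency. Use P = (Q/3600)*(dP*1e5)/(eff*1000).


Q = 194 / 3600 = 0.0538889 m^3/s
P = 0.0538889 * (7.2 * 1e5) / 0.74 / 1000 = 52.43

52.43 kW


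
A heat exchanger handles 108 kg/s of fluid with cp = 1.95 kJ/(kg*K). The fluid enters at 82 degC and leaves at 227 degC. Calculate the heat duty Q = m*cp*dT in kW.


Q = m_dot * cp * delta_T
delta_T = 227 - 82 = 145 K
Q = 108 * 1.95 * 145
= 210.6 * 145
= 30537 kW

30537 kW


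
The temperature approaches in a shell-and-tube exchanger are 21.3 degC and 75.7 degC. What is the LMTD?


LMTD = (dT1 - dT2) / ln(dT1/dT2)
= (21.3 - 75.7) / ln(21.3 / 75.7) = -54.4 / -1.26807 = 42.90

42.90 degC


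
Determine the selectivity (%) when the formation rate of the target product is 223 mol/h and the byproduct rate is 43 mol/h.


Selectivity = desired / (desired + undesired) * 100
Total products = 223 + 43 = 266 mol/h
S = 223 / 266 * 100
= 0.8383 * 100
= 83.83 %

83.83 %


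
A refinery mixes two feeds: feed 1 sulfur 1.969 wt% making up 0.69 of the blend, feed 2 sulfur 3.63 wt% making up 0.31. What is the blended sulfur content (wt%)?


Linear sulfur blending: S_blend = x1*S1 + x2*S2
Contribution 1: 0.69 * 1.969 = 1.35861 wt%
Contribution 2: 0.31 * 3.63 = 1.1253 wt%
S_blend = 1.35861 + 1.1253 = 2.48391

2.48391 wt%


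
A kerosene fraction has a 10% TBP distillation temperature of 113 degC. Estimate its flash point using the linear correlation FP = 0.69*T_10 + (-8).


FP = 0.69 * 113 + (-8) = 69.97

69.97 degC


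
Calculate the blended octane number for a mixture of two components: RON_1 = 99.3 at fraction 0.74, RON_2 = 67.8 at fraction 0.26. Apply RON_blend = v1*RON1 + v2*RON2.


Linear blending: RON_blend = sum(vi * RONi)
Contribution 1: 0.74 * 99.3 = 73.482
Contribution 2: 0.26 * 67.8 = 17.628
RON_blend = 73.482 + 17.628 = 91.11

91.11


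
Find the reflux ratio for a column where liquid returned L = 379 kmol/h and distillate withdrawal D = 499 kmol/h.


Reflux ratio definition: R = L / D (liquid returned / distillate withdrawn)
L = 379 kmol/h, D = 499 kmol/h
R = 379 / 499 = 0.7595

0.7595


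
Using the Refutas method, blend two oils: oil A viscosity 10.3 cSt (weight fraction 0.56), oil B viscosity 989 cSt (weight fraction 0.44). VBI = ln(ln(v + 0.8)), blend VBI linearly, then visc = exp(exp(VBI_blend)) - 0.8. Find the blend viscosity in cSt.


Refutas method: VBN_i = 14.534*ln(ln(visc_i + 0.8)) + 10.975, blended linearly by mass fraction; since VBN is linear in VBI_i = ln(ln(visc_i + 0.8)) and the fractions sum to 1, blend VBI directly: visc = exp(exp(VBI_blend)) - 0.8
VBI_1 = ln(ln(10.3 + 0.8)) = 0.878358
VBI_2 = ln(ln(989 + 0.8)) = 1.93116
VBI_blend = 0.56 * 0.878358 + 0.44 * 1.93116 = 1.34159
visc_blend = exp(exp(1.34159)) - 0.8 = 45.04

45.04 cSt


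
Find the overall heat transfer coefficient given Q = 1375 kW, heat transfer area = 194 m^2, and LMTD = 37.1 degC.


From Q = U*A*LMTD, U = Q / (A * LMTD)
U = 1375 / (194 * 37.1) = 1375 / 7197.4 = 0.1910

0.1910 kW/(m^2*K)


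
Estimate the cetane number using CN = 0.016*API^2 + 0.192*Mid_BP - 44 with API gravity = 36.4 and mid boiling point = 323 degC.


CN = 0.016 * 36.4^2 + 0.192 * 323 - 44
CN = 21.19936 + 62.016 - 44 = 39.21536

39.21536


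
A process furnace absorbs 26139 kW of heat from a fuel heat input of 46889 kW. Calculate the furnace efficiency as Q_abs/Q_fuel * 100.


Furnace efficiency = Q_absorbed / Q_fuel * 100
= 26139 / 46889 * 100 = 55.75

55.75 %


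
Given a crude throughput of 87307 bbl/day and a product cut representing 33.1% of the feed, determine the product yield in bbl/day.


Crude throughput = 87307 bbl/day
Fraction yield = 33.1%
yield = throughput * fraction / 100
yield = 87307 * 33.1 / 100 = 28898.617

28898.617 bbl/day


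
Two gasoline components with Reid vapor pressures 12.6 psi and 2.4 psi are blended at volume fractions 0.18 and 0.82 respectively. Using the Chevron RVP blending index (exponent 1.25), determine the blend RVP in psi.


Chevron index: RVP_blend = (sum xi*RVPi^1.25)^(1/1.25)
RVP^1.25 terms: 0.18 * 12.6^1.25 + 0.82 * 2.4^1.25 = 6.72253
RVP_blend = 6.72253^(1/1.25) = 4.592

4.592 psi


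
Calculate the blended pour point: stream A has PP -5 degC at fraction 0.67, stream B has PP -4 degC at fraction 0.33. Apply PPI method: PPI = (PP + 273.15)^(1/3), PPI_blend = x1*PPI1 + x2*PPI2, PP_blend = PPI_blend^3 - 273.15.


PPI_1 = (-5 + 273.15)^(1/3) = 6.448508
PPI_2 = (-4 + 273.15)^(1/3) = 6.456514
PPI_blend = 0.67 * 6.448508 + 0.33 * 6.456514 = 6.45115
PP_blend = 6.45115^3 - 273.15 = 268.4797 - 273.15 = -4.67

-4.67 degC


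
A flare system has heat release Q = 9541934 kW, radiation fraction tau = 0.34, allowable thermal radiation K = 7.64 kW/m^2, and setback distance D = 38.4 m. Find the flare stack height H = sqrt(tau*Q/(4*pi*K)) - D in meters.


tau*Q/(4*pi*K) = 0.34 * 9541934 / (4 * pi * 7.64) = 33791.9
sqrt(33791.9) = 183.826
H = 183.826 - 38.4 = 145.4

145.4 m


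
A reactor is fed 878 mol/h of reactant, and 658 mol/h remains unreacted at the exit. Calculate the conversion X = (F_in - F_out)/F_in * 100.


X = (F_in - F_out) / F_in * 100
Moles reacted = 878 - 658 = 220
X = 220 / 878 * 100
= 0.2506 * 100
= 25.06 %

25.06 %


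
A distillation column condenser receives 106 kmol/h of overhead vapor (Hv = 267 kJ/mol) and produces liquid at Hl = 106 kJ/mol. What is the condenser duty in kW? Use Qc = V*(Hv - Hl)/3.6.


Qc = 106 * (267 - 106) / 3.6 = 106 * 161 / 3.6 = 4741

4741 kW


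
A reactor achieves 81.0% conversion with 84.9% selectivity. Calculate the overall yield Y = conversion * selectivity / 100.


Overall yield = conversion (%) * selectivity (%) / 100
Conversion = 81.0%, Selectivity = 84.9%
Y = 81.0 * 84.9 / 100
= 68.769 %

68.769 %


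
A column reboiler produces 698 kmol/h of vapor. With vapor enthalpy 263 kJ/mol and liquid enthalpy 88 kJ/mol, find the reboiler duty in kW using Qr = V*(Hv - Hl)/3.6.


Qr = 698 * (263 - 88) / 3.6 = 698 * 175 / 3.6 = 33930

33930 kW


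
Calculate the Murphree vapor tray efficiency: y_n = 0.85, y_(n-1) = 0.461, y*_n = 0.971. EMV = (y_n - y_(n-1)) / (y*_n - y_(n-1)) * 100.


Murphree vapor efficiency: EMV = (y_n - y_(n-1)) / (y*_n - y_(n-1)) * 100
EMV = (0.85 - 0.461) / (0.971 - 0.461) * 100 = 0.389 / 0.51 * 100 = 76.27

76.27 %


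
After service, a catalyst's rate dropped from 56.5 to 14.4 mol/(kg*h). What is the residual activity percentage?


Activity (%) = (rate_used / rate_fresh) * 100
rate_used = 14.4, rate_fresh = 56.5
= (14.4 / 56.5) * 100
= 0.2549 * 100 = 25.49

25.49 %


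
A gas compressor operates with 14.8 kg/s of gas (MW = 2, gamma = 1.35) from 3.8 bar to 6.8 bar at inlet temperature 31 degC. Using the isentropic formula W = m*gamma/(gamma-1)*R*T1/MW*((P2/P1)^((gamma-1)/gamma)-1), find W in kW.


Isentropic work: W = m*(gamma/(gamma-1))*(R*T1/MW)*((P2/P1)^((gamma-1)/gamma) - 1)
T1 = 31 + 273.15 = 304.15 K
Pressure ratio = 6.8 / 3.8 = 1.78947
Exponent = (1.35 - 1)/1.35 = 0.259259
(P2/P1)^exp - 1 = 1.78947^0.259259 - 1 = 0.162843
W = 14.8 * 1.35 / 0.35 * 8.314 * 304.15 / 2 * 0.162843 = 11750

11750 kW


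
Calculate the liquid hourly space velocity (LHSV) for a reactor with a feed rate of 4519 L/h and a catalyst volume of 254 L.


LHSV = volumetric feed rate / catalyst volume
= 4519 L/h / 254 L
= 17.79 h^-1

17.79 h^-1


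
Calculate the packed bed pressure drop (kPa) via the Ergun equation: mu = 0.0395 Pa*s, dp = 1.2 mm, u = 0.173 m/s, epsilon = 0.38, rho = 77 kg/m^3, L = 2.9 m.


dp = 1.2 mm = 0.0012 m
Viscous term = 150*0.0395*0.173*(1-0.38)^2 / (0.0012^2*0.38^3) = 4986600
Inertial term = 1.75*77*0.173^2*(1-0.38) / (0.0012*0.38^3) = 37973.5
dP/L = 4986600 + 37973.5 = 5024570 Pa/m
dP = 5024570 * 2.9 / 1000 = 14570 kPa

14570 kPa


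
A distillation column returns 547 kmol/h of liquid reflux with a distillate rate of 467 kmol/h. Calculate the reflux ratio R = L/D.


Reflux ratio definition: R = L / D (liquid returned / distillate withdrawn)
L = 547 kmol/h, D = 467 kmol/h
R = 547 / 467 = 1.171

1.171


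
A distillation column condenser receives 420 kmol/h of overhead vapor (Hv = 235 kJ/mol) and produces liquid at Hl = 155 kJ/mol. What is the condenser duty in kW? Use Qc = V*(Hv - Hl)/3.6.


Qc = 420 * (235 - 155) / 3.6 = 420 * 80 / 3.6 = 9333

9333 kW


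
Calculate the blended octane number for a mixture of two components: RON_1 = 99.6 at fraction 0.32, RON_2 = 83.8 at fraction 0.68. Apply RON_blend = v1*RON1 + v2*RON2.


Linear blending: RON_blend = sum(vi * RONi)
Contribution 1: 0.32 * 99.6 = 31.872
Contribution 2: 0.68 * 83.8 = 56.984
RON_blend = 31.872 + 56.984 = 88.856

88.856


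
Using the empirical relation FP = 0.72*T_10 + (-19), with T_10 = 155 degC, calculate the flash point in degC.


FP = 0.72 * 155 + (-19) = 92.6

92.6 degC


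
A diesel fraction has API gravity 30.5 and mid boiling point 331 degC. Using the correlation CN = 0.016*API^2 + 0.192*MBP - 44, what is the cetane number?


CN = 0.016 * 30.5^2 + 0.192 * 331 - 44
CN = 14.884 + 63.552 - 44 = 34.436

34.436


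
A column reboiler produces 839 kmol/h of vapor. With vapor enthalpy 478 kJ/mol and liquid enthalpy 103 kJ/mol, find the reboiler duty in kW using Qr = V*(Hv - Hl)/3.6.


Qr = 839 * (478 - 103) / 3.6 = 839 * 375 / 3.6 = 87400

87400 kW


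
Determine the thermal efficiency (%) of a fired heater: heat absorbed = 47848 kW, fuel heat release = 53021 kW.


Furnace efficiency = Q_absorbed / Q_fuel * 100
= 47848 / 53021 * 100 = 90.24

90.24 %


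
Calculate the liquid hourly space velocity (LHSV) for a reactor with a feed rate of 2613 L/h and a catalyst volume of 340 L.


LHSV = volumetric feed rate / catalyst volume
= 2613 L/h / 340 L
= 7.685 h^-1

7.685 h^-1


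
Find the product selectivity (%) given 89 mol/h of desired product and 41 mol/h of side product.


Selectivity = desired / (desired + undesired) * 100
Total products = 89 + 41 = 130 mol/h
S = 89 / 130 * 100
= 0.6846 * 100
= 68.46 %

68.46 %


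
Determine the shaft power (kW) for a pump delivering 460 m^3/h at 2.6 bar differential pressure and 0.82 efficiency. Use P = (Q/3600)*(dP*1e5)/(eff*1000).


Q = 460 / 3600 = 0.127778 m^3/s
P = 0.127778 * (2.6 * 1e5) / 0.82 / 1000 = 40.51

40.51 kW


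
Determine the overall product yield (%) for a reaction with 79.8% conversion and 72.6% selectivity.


Overall yield = conversion (%) * selectivity (%) / 100
Conversion = 79.8%, Selectivity = 72.6%
Y = 79.8 * 72.6 / 100
= 57.9348 %

57.9348 %


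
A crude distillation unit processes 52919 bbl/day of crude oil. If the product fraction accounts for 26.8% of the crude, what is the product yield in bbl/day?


Crude throughput = 52919 bbl/day
Fraction yield = 26.8%
yield = throughput * fraction / 100
yield = 52919 * 26.8 / 100 = 14182.292

14182.292 bbl/day


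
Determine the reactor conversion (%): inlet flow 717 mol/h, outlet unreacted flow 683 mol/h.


X = (F_in - F_out) / F_in * 100
Moles reacted = 717 - 683 = 34
X = 34 / 717 * 100
= 0.04742 * 100
= 4.742 %

4.742 %


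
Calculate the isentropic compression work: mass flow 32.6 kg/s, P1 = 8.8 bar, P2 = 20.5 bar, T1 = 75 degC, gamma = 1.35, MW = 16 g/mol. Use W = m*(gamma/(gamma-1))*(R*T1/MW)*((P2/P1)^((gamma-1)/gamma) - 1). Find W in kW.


Isentropic work: W = m*(gamma/(gamma-1))*(R*T1/MW)*((P2/P1)^((gamma-1)/gamma) - 1)
T1 = 75 + 273.15 = 348.15 K
Pressure ratio = 20.5 / 8.8 = 2.32955
Exponent = (1.35 - 1)/1.35 = 0.259259
(P2/P1)^exp - 1 = 2.32955^0.259259 - 1 = 0.245141
W = 32.6 * 1.35 / 0.35 * 8.314 * 348.15 / 16 * 0.245141 = 5576

5576 kW


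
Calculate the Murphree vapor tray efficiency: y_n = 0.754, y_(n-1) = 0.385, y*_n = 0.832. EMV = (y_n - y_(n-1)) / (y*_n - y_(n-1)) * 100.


Murphree vapor efficiency: EMV = (y_n - y_(n-1)) / (y*_n - y_(n-1)) * 100
EMV = (0.754 - 0.385) / (0.832 - 0.385) * 100 = 0.369 / 0.447 * 100 = 82.55

82.55 %


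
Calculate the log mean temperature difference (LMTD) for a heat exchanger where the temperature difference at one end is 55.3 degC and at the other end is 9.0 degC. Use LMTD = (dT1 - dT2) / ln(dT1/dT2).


LMTD = (dT1 - dT2) / ln(dT1/dT2)
= (55.3 - 9.0) / ln(55.3 / 9.0) = 46.3 / 1.81555 = 25.50

25.50 degC


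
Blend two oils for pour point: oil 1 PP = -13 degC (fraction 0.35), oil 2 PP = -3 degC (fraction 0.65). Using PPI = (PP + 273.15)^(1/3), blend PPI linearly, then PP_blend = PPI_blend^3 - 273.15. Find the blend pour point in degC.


PPI_1 = (-13 + 273.15)^(1/3) = 6.383731
PPI_2 = (-3 + 273.15)^(1/3) = 6.464501
PPI_blend = 0.35 * 6.383731 + 0.65 * 6.464501 = 6.436231
PP_blend = 6.436231^3 - 273.15 = 266.6213 - 273.15 = -6.53

-6.53 degC


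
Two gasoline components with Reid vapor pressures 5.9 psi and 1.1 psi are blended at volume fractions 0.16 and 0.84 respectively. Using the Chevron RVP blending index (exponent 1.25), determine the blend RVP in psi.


Chevron index: RVP_blend = (sum xi*RVPi^1.25)^(1/1.25)
RVP^1.25 terms: 0.16 * 5.9^1.25 + 0.84 * 1.1^1.25 = 2.41753
RVP_blend = 2.41753^(1/1.25) = 2.026

2.026 psi


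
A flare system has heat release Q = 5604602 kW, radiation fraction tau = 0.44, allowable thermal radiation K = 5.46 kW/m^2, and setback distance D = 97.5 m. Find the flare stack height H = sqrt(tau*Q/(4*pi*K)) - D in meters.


tau*Q/(4*pi*K) = 0.44 * 5604602 / (4 * pi * 5.46) = 35941.4
sqrt(35941.4) = 189.582
H = 189.582 - 97.5 = 92.08

92.08 m


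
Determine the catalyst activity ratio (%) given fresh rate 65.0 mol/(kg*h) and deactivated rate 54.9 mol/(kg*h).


Activity (%) = (rate_used / rate_fresh) * 100
rate_used = 54.9, rate_fresh = 65.0
= (54.9 / 65.0) * 100
= 0.8446 * 100 = 84.46

84.46 %


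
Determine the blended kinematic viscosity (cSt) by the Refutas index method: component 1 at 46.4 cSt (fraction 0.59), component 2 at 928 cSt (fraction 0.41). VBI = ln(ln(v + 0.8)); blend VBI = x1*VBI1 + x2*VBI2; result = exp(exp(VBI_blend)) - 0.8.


Refutas method: VBN_i = 14.534*ln(ln(visc_i + 0.8)) + 10.975, blended linearly by mass fraction; since VBN is linear in VBI_i = ln(ln(visc_i + 0.8)) and the fractions sum to 1, blend VBI directly: visc = exp(exp(VBI_blend)) - 0.8
VBI_1 = ln(ln(46.4 + 0.8)) = 1.34921
VBI_2 = ln(ln(928 + 0.8)) = 1.92189
VBI_blend = 0.59 * 1.34921 + 0.41 * 1.92189 = 1.58401
visc_blend = exp(exp(1.58401)) - 0.8 = 130.1

130.1 cSt


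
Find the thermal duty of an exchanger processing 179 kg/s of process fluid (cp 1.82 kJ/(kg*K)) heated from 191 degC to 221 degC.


Q = m_dot * cp * delta_T
delta_T = 221 - 191 = 30 K
Q = 179 * 1.82 * 30
= 325.78 * 30
= 9773.4 kW

9773.4 kW


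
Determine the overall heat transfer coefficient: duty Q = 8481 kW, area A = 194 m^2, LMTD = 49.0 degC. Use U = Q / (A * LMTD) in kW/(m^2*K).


From Q = U*A*LMTD, U = Q / (A * LMTD)
U = 8481 / (194 * 49.0) = 8481 / 9506 = 0.8922

0.8922 kW/(m^2*K)


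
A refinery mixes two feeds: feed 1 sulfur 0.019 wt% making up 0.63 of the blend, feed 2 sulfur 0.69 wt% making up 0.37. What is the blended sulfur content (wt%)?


Linear sulfur blending: S_blend = x1*S1 + x2*S2
Contribution 1: 0.63 * 0.019 = 0.01197 wt%
Contribution 2: 0.37 * 0.69 = 0.2553 wt%
S_blend = 0.01197 + 0.2553 = 0.26727

0.26727 wt%


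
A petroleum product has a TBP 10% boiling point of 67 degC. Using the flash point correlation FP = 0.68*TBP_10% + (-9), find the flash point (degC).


FP = 0.68 * 67 + (-9) = 36.56

36.56 degC


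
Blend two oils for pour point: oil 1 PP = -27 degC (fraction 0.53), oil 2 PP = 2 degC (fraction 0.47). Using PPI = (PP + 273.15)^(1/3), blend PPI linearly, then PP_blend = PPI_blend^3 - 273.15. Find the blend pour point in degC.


PPI_1 = (-27 + 273.15)^(1/3) = 6.2671
PPI_2 = (2 + 273.15)^(1/3) = 6.504139
PPI_blend = 0.53 * 6.2671 + 0.47 * 6.504139 = 6.378508
PP_blend = 6.378508^3 - 273.15 = 259.5119 - 273.15 = -13.64

-13.64 degC


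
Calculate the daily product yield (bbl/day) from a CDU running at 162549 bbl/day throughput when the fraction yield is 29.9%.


Crude throughput = 162549 bbl/day
Fraction yield = 29.9%
yield = throughput * fraction / 100
yield = 162549 * 29.9 / 100 = 48602.151

48602.151 bbl/day


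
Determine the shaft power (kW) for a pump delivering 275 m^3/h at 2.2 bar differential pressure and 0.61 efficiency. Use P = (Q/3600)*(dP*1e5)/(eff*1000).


Q = 275 / 3600 = 0.0763889 m^3/s
P = 0.0763889 * (2.2 * 1e5) / 0.61 / 1000 = 27.55

27.55 kW


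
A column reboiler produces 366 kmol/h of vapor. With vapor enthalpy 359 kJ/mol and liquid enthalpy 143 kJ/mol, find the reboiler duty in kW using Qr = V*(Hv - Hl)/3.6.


Qr = 366 * (359 - 143) / 3.6 = 366 * 216 / 3.6 = 21960

21960 kW


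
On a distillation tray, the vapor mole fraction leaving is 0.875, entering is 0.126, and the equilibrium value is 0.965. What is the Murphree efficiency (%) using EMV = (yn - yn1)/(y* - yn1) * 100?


Murphree vapor efficiency: EMV = (y_n - y_(n-1)) / (y*_n - y_(n-1)) * 100
EMV = (0.875 - 0.126) / (0.965 - 0.126) * 100 = 0.749 / 0.839 * 100 = 89.27

89.27 %


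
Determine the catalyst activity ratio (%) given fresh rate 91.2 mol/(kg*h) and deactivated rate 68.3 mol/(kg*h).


Activity (%) = (rate_used / rate_fresh) * 100
rate_used = 68.3, rate_fresh = 91.2
= (68.3 / 91.2) * 100
= 0.7489 * 100 = 74.89

74.89 %


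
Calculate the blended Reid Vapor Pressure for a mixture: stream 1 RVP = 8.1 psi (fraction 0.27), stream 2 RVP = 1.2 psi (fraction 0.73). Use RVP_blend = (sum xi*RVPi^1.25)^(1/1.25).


Chevron index: RVP_blend = (sum xi*RVPi^1.25)^(1/1.25)
RVP^1.25 terms: 0.27 * 8.1^1.25 + 0.73 * 1.2^1.25 = 4.60637
RVP_blend = 4.60637^(1/1.25) = 3.394

3.394 psi


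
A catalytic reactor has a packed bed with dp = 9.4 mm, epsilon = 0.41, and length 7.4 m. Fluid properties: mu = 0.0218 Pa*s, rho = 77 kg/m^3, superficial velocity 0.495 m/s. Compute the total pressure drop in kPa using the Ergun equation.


dp = 9.4 mm = 0.0094 m
Viscous term = 150*0.0218*0.495*(1-0.41)^2 / (0.0094^2*0.41^3) = 92523
Inertial term = 1.75*77*0.495^2*(1-0.41) / (0.0094*0.41^3) = 30068.5
dP/L = 92523 + 30068.5 = 122592 Pa/m
dP = 122592 * 7.4 / 1000 = 907.2 kPa

907.2 kPa


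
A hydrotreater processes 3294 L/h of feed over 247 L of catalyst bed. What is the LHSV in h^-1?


LHSV = volumetric feed rate / catalyst volume
= 3294 L/h / 247 L
= 13.34 h^-1

13.34 h^-1


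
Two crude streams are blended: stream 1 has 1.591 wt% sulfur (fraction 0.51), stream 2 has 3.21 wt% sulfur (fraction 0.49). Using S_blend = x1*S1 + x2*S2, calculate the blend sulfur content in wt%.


Linear sulfur blending: S_blend = x1*S1 + x2*S2
Contribution 1: 0.51 * 1.591 = 0.81141 wt%
Contribution 2: 0.49 * 3.21 = 1.5729 wt%
S_blend = 0.81141 + 1.5729 = 2.38431

2.38431 wt%


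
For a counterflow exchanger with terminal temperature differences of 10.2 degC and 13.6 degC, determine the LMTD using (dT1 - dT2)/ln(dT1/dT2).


LMTD = (dT1 - dT2) / ln(dT1/dT2)
= (10.2 - 13.6) / ln(10.2 / 13.6) = -3.4 / -0.287682 = 11.82

11.82 degC


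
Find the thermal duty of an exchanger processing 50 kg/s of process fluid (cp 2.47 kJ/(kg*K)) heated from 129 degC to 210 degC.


Q = m_dot * cp * delta_T
delta_T = 210 - 129 = 81 K
Q = 50 * 2.47 * 81
= 123.5 * 81
= 10003.5 kW

10003.5 kW
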